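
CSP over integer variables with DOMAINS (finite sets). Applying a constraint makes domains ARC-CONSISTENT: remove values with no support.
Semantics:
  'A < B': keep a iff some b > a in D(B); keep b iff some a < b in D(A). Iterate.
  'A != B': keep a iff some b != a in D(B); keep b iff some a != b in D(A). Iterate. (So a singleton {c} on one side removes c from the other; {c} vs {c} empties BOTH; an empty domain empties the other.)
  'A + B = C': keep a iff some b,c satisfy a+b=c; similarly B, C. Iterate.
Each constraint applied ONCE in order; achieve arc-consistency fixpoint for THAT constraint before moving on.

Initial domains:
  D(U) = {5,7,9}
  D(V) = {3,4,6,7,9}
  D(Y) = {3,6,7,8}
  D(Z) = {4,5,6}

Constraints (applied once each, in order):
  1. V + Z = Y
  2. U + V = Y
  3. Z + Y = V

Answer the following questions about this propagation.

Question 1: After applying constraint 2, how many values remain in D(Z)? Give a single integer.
Constraint 1 (V + Z = Y) on D(V)={3,4,6,7,9} D(Z)={4,5,6} D(Y)={3,6,7,8}: V {3,4,6,7,9}->{3,4}; Z {4,5,6}->{4,5}; Y {3,6,7,8}->{7,8}
Constraint 2 (U + V = Y) on D(U)={5,7,9} D(V)={3,4} D(Y)={7,8}: U {5,7,9}->{5}; V {3,4}->{3}; Y {7,8}->{8}
So after constraint 2: D(Z)={4,5}, size = 2

Answer: 2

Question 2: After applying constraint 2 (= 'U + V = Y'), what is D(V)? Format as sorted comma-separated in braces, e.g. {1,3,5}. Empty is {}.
Constraint 1 (V + Z = Y) on D(V)={3,4,6,7,9} D(Z)={4,5,6} D(Y)={3,6,7,8}: V {3,4,6,7,9}->{3,4}; Z {4,5,6}->{4,5}; Y {3,6,7,8}->{7,8}
Constraint 2 (U + V = Y) on D(U)={5,7,9} D(V)={3,4} D(Y)={7,8}: U {5,7,9}->{5}; V {3,4}->{3}; Y {7,8}->{8}
So after constraint 2: D(V) = {3}

Answer: {3}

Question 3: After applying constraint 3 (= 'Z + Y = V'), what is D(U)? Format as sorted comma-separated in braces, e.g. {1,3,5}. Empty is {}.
Constraint 1 (V + Z = Y) on D(V)={3,4,6,7,9} D(Z)={4,5,6} D(Y)={3,6,7,8}: V {3,4,6,7,9}->{3,4}; Z {4,5,6}->{4,5}; Y {3,6,7,8}->{7,8}
Constraint 2 (U + V = Y) on D(U)={5,7,9} D(V)={3,4} D(Y)={7,8}: U {5,7,9}->{5}; V {3,4}->{3}; Y {7,8}->{8}
Constraint 3 (Z + Y = V) on D(Z)={4,5} D(Y)={8} D(V)={3}: Z {4,5}->{}; Y {8}->{}; V {3}->{}
So after constraint 3: D(U) = {5}

Answer: {5}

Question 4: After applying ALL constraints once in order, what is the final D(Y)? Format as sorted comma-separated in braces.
Answer: {}

Derivation:
Constraint 1 (V + Z = Y) on D(V)={3,4,6,7,9} D(Z)={4,5,6} D(Y)={3,6,7,8}: V {3,4,6,7,9}->{3,4}; Z {4,5,6}->{4,5}; Y {3,6,7,8}->{7,8}
Constraint 2 (U + V = Y) on D(U)={5,7,9} D(V)={3,4} D(Y)={7,8}: U {5,7,9}->{5}; V {3,4}->{3}; Y {7,8}->{8}
Constraint 3 (Z + Y = V) on D(Z)={4,5} D(Y)={8} D(V)={3}: Z {4,5}->{}; Y {8}->{}; V {3}->{}
So after all 3 constraints: D(Y) = {}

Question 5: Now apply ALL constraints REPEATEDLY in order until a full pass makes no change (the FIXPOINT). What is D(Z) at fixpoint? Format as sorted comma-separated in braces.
pass 0 (initial): D(Z)={4,5,6}
pass 1: U {5,7,9}->{5}; V {3,4,6,7,9}->{}; Y {3,6,7,8}->{}; Z {4,5,6}->{}
pass 2: U {5}->{}
pass 3: no change
Fixpoint after 3 passes: D(Z) = {}

Answer: {}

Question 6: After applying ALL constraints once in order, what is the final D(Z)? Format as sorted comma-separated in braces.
Answer: {}

Derivation:
Constraint 1 (V + Z = Y) on D(V)={3,4,6,7,9} D(Z)={4,5,6} D(Y)={3,6,7,8}: V {3,4,6,7,9}->{3,4}; Z {4,5,6}->{4,5}; Y {3,6,7,8}->{7,8}
Constraint 2 (U + V = Y) on D(U)={5,7,9} D(V)={3,4} D(Y)={7,8}: U {5,7,9}->{5}; V {3,4}->{3}; Y {7,8}->{8}
Constraint 3 (Z + Y = V) on D(Z)={4,5} D(Y)={8} D(V)={3}: Z {4,5}->{}; Y {8}->{}; V {3}->{}
So after all 3 constraints: D(Z) = {}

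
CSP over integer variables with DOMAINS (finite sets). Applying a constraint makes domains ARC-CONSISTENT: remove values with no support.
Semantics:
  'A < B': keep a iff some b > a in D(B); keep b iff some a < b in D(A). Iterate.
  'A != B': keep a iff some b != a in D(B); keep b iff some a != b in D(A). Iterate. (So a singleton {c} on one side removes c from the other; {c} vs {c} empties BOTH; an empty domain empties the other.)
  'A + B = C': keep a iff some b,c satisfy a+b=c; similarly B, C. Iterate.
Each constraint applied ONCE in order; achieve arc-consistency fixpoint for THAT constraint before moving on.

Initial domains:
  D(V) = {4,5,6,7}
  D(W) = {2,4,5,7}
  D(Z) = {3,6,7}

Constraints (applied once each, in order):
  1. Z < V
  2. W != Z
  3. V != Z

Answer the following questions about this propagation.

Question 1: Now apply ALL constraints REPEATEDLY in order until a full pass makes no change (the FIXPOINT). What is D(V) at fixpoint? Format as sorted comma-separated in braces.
Answer: {4,5,6,7}

Derivation:
pass 0 (initial): D(V)={4,5,6,7}
pass 1: Z {3,6,7}->{3,6}
pass 2: no change
Fixpoint after 2 passes: D(V) = {4,5,6,7}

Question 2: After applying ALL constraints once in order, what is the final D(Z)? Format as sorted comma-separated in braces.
Answer: {3,6}

Derivation:
Constraint 1 (Z < V) on D(Z)={3,6,7} D(V)={4,5,6,7}: Z {3,6,7}->{3,6}
Constraint 2 (W != Z) on D(W)={2,4,5,7} D(Z)={3,6}: no change
Constraint 3 (V != Z) on D(V)={4,5,6,7} D(Z)={3,6}: no change
So after all 3 constraints: D(Z) = {3,6}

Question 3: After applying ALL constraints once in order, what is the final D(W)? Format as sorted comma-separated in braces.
Constraint 1 (Z < V) on D(Z)={3,6,7} D(V)={4,5,6,7}: Z {3,6,7}->{3,6}
Constraint 2 (W != Z) on D(W)={2,4,5,7} D(Z)={3,6}: no change
Constraint 3 (V != Z) on D(V)={4,5,6,7} D(Z)={3,6}: no change
So after all 3 constraints: D(W) = {2,4,5,7}

Answer: {2,4,5,7}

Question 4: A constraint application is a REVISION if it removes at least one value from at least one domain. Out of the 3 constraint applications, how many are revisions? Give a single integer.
Constraint 1 (Z < V) on D(Z)={3,6,7} D(V)={4,5,6,7}: Z {3,6,7}->{3,6} => REVISION
Constraint 2 (W != Z) on D(W)={2,4,5,7} D(Z)={3,6}: no change => not a revision
Constraint 3 (V != Z) on D(V)={4,5,6,7} D(Z)={3,6}: no change => not a revision
Total revisions = 1

Answer: 1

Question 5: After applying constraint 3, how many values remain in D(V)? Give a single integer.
Answer: 4

Derivation:
Constraint 1 (Z < V) on D(Z)={3,6,7} D(V)={4,5,6,7}: Z {3,6,7}->{3,6}
Constraint 2 (W != Z) on D(W)={2,4,5,7} D(Z)={3,6}: no change
Constraint 3 (V != Z) on D(V)={4,5,6,7} D(Z)={3,6}: no change
So after constraint 3: D(V)={4,5,6,7}, size = 4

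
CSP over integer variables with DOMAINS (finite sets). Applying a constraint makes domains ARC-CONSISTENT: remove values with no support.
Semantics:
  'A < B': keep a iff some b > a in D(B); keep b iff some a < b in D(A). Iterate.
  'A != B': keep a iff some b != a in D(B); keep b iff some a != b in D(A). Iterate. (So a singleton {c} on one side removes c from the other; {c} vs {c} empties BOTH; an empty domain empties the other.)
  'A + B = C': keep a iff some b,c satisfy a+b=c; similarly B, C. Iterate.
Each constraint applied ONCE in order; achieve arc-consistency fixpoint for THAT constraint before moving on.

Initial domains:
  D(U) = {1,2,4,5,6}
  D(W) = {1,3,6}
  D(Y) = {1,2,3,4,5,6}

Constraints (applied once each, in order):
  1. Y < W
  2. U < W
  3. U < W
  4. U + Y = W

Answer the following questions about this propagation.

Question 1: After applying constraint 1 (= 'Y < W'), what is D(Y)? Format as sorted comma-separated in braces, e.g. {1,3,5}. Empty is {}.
Constraint 1 (Y < W) on D(Y)={1,2,3,4,5,6} D(W)={1,3,6}: Y {1,2,3,4,5,6}->{1,2,3,4,5}; W {1,3,6}->{3,6}
So after constraint 1: D(Y) = {1,2,3,4,5}

Answer: {1,2,3,4,5}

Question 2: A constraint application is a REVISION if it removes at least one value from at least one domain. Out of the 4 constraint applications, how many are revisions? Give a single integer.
Constraint 1 (Y < W) on D(Y)={1,2,3,4,5,6} D(W)={1,3,6}: Y {1,2,3,4,5,6}->{1,2,3,4,5}; W {1,3,6}->{3,6} => REVISION
Constraint 2 (U < W) on D(U)={1,2,4,5,6} D(W)={3,6}: U {1,2,4,5,6}->{1,2,4,5} => REVISION
Constraint 3 (U < W) on D(U)={1,2,4,5} D(W)={3,6}: no change => not a revision
Constraint 4 (U + Y = W) on D(U)={1,2,4,5} D(Y)={1,2,3,4,5} D(W)={3,6}: Y {1,2,3,4,5}->{1,2,4,5} => REVISION
Total revisions = 3

Answer: 3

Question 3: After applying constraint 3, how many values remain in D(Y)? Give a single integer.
Answer: 5

Derivation:
Constraint 1 (Y < W) on D(Y)={1,2,3,4,5,6} D(W)={1,3,6}: Y {1,2,3,4,5,6}->{1,2,3,4,5}; W {1,3,6}->{3,6}
Constraint 2 (U < W) on D(U)={1,2,4,5,6} D(W)={3,6}: U {1,2,4,5,6}->{1,2,4,5}
Constraint 3 (U < W) on D(U)={1,2,4,5} D(W)={3,6}: no change
So after constraint 3: D(Y)={1,2,3,4,5}, size = 5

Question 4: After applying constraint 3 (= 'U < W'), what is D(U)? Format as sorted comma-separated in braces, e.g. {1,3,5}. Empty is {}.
Answer: {1,2,4,5}

Derivation:
Constraint 1 (Y < W) on D(Y)={1,2,3,4,5,6} D(W)={1,3,6}: Y {1,2,3,4,5,6}->{1,2,3,4,5}; W {1,3,6}->{3,6}
Constraint 2 (U < W) on D(U)={1,2,4,5,6} D(W)={3,6}: U {1,2,4,5,6}->{1,2,4,5}
Constraint 3 (U < W) on D(U)={1,2,4,5} D(W)={3,6}: no change
So after constraint 3: D(U) = {1,2,4,5}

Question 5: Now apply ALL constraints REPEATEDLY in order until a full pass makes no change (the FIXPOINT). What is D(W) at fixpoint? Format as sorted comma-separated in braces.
Answer: {3,6}

Derivation:
pass 0 (initial): D(W)={1,3,6}
pass 1: U {1,2,4,5,6}->{1,2,4,5}; W {1,3,6}->{3,6}; Y {1,2,3,4,5,6}->{1,2,4,5}
pass 2: no change
Fixpoint after 2 passes: D(W) = {3,6}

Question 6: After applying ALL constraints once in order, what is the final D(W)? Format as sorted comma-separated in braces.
Answer: {3,6}

Derivation:
Constraint 1 (Y < W) on D(Y)={1,2,3,4,5,6} D(W)={1,3,6}: Y {1,2,3,4,5,6}->{1,2,3,4,5}; W {1,3,6}->{3,6}
Constraint 2 (U < W) on D(U)={1,2,4,5,6} D(W)={3,6}: U {1,2,4,5,6}->{1,2,4,5}
Constraint 3 (U < W) on D(U)={1,2,4,5} D(W)={3,6}: no change
Constraint 4 (U + Y = W) on D(U)={1,2,4,5} D(Y)={1,2,3,4,5} D(W)={3,6}: Y {1,2,3,4,5}->{1,2,4,5}
So after all 4 constraints: D(W) = {3,6}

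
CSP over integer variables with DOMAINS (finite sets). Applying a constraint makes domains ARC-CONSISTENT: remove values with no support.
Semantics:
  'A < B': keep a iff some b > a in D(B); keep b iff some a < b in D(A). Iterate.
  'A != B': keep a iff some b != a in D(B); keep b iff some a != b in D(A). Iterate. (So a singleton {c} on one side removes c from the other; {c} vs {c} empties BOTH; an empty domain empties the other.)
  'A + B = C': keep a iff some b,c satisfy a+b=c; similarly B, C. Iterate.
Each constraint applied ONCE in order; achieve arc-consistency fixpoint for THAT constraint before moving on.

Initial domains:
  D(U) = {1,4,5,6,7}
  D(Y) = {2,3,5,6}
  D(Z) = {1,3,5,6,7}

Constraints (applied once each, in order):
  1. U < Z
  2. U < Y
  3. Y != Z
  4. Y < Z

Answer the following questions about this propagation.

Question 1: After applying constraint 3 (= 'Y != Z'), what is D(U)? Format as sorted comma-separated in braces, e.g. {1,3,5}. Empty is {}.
Constraint 1 (U < Z) on D(U)={1,4,5,6,7} D(Z)={1,3,5,6,7}: U {1,4,5,6,7}->{1,4,5,6}; Z {1,3,5,6,7}->{3,5,6,7}
Constraint 2 (U < Y) on D(U)={1,4,5,6} D(Y)={2,3,5,6}: U {1,4,5,6}->{1,4,5}
Constraint 3 (Y != Z) on D(Y)={2,3,5,6} D(Z)={3,5,6,7}: no change
So after constraint 3: D(U) = {1,4,5}

Answer: {1,4,5}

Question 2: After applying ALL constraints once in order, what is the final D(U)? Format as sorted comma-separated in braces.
Answer: {1,4,5}

Derivation:
Constraint 1 (U < Z) on D(U)={1,4,5,6,7} D(Z)={1,3,5,6,7}: U {1,4,5,6,7}->{1,4,5,6}; Z {1,3,5,6,7}->{3,5,6,7}
Constraint 2 (U < Y) on D(U)={1,4,5,6} D(Y)={2,3,5,6}: U {1,4,5,6}->{1,4,5}
Constraint 3 (Y != Z) on D(Y)={2,3,5,6} D(Z)={3,5,6,7}: no change
Constraint 4 (Y < Z) on D(Y)={2,3,5,6} D(Z)={3,5,6,7}: no change
So after all 4 constraints: D(U) = {1,4,5}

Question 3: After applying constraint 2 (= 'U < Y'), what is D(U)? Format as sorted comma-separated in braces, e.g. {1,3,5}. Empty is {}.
Answer: {1,4,5}

Derivation:
Constraint 1 (U < Z) on D(U)={1,4,5,6,7} D(Z)={1,3,5,6,7}: U {1,4,5,6,7}->{1,4,5,6}; Z {1,3,5,6,7}->{3,5,6,7}
Constraint 2 (U < Y) on D(U)={1,4,5,6} D(Y)={2,3,5,6}: U {1,4,5,6}->{1,4,5}
So after constraint 2: D(U) = {1,4,5}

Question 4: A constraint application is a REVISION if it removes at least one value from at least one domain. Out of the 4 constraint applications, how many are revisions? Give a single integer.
Answer: 2

Derivation:
Constraint 1 (U < Z) on D(U)={1,4,5,6,7} D(Z)={1,3,5,6,7}: U {1,4,5,6,7}->{1,4,5,6}; Z {1,3,5,6,7}->{3,5,6,7} => REVISION
Constraint 2 (U < Y) on D(U)={1,4,5,6} D(Y)={2,3,5,6}: U {1,4,5,6}->{1,4,5} => REVISION
Constraint 3 (Y != Z) on D(Y)={2,3,5,6} D(Z)={3,5,6,7}: no change => not a revision
Constraint 4 (Y < Z) on D(Y)={2,3,5,6} D(Z)={3,5,6,7}: no change => not a revision
Total revisions = 2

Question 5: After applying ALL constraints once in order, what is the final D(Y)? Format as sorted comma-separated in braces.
Constraint 1 (U < Z) on D(U)={1,4,5,6,7} D(Z)={1,3,5,6,7}: U {1,4,5,6,7}->{1,4,5,6}; Z {1,3,5,6,7}->{3,5,6,7}
Constraint 2 (U < Y) on D(U)={1,4,5,6} D(Y)={2,3,5,6}: U {1,4,5,6}->{1,4,5}
Constraint 3 (Y != Z) on D(Y)={2,3,5,6} D(Z)={3,5,6,7}: no change
Constraint 4 (Y < Z) on D(Y)={2,3,5,6} D(Z)={3,5,6,7}: no change
So after all 4 constraints: D(Y) = {2,3,5,6}

Answer: {2,3,5,6}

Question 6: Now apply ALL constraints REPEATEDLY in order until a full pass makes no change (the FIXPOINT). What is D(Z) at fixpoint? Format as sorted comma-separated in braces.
pass 0 (initial): D(Z)={1,3,5,6,7}
pass 1: U {1,4,5,6,7}->{1,4,5}; Z {1,3,5,6,7}->{3,5,6,7}
pass 2: no change
Fixpoint after 2 passes: D(Z) = {3,5,6,7}

Answer: {3,5,6,7}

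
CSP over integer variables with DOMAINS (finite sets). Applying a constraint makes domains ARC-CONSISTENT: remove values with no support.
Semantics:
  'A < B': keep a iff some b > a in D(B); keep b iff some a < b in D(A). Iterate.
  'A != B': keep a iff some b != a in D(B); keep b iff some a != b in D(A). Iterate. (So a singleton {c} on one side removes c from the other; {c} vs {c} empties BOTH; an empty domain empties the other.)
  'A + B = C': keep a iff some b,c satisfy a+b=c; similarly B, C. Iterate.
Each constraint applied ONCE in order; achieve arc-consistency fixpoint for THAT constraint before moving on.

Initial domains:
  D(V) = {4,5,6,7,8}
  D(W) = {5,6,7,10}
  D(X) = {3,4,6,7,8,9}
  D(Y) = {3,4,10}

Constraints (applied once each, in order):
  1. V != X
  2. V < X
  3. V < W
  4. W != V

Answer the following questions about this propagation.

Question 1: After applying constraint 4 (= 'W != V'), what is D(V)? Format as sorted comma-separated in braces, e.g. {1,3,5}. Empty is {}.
Constraint 1 (V != X) on D(V)={4,5,6,7,8} D(X)={3,4,6,7,8,9}: no change
Constraint 2 (V < X) on D(V)={4,5,6,7,8} D(X)={3,4,6,7,8,9}: X {3,4,6,7,8,9}->{6,7,8,9}
Constraint 3 (V < W) on D(V)={4,5,6,7,8} D(W)={5,6,7,10}: no change
Constraint 4 (W != V) on D(W)={5,6,7,10} D(V)={4,5,6,7,8}: no change
So after constraint 4: D(V) = {4,5,6,7,8}

Answer: {4,5,6,7,8}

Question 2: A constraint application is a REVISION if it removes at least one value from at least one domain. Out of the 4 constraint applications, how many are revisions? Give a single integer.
Constraint 1 (V != X) on D(V)={4,5,6,7,8} D(X)={3,4,6,7,8,9}: no change => not a revision
Constraint 2 (V < X) on D(V)={4,5,6,7,8} D(X)={3,4,6,7,8,9}: X {3,4,6,7,8,9}->{6,7,8,9} => REVISION
Constraint 3 (V < W) on D(V)={4,5,6,7,8} D(W)={5,6,7,10}: no change => not a revision
Constraint 4 (W != V) on D(W)={5,6,7,10} D(V)={4,5,6,7,8}: no change => not a revision
Total revisions = 1

Answer: 1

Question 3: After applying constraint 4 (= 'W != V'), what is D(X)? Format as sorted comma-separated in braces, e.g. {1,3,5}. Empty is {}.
Constraint 1 (V != X) on D(V)={4,5,6,7,8} D(X)={3,4,6,7,8,9}: no change
Constraint 2 (V < X) on D(V)={4,5,6,7,8} D(X)={3,4,6,7,8,9}: X {3,4,6,7,8,9}->{6,7,8,9}
Constraint 3 (V < W) on D(V)={4,5,6,7,8} D(W)={5,6,7,10}: no change
Constraint 4 (W != V) on D(W)={5,6,7,10} D(V)={4,5,6,7,8}: no change
So after constraint 4: D(X) = {6,7,8,9}

Answer: {6,7,8,9}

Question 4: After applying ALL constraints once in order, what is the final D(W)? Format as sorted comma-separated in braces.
Constraint 1 (V != X) on D(V)={4,5,6,7,8} D(X)={3,4,6,7,8,9}: no change
Constraint 2 (V < X) on D(V)={4,5,6,7,8} D(X)={3,4,6,7,8,9}: X {3,4,6,7,8,9}->{6,7,8,9}
Constraint 3 (V < W) on D(V)={4,5,6,7,8} D(W)={5,6,7,10}: no change
Constraint 4 (W != V) on D(W)={5,6,7,10} D(V)={4,5,6,7,8}: no change
So after all 4 constraints: D(W) = {5,6,7,10}

Answer: {5,6,7,10}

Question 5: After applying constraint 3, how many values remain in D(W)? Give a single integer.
Answer: 4

Derivation:
Constraint 1 (V != X) on D(V)={4,5,6,7,8} D(X)={3,4,6,7,8,9}: no change
Constraint 2 (V < X) on D(V)={4,5,6,7,8} D(X)={3,4,6,7,8,9}: X {3,4,6,7,8,9}->{6,7,8,9}
Constraint 3 (V < W) on D(V)={4,5,6,7,8} D(W)={5,6,7,10}: no change
So after constraint 3: D(W)={5,6,7,10}, size = 4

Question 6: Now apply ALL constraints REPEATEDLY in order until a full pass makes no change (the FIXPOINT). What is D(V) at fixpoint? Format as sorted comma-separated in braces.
Answer: {4,5,6,7,8}

Derivation:
pass 0 (initial): D(V)={4,5,6,7,8}
pass 1: X {3,4,6,7,8,9}->{6,7,8,9}
pass 2: no change
Fixpoint after 2 passes: D(V) = {4,5,6,7,8}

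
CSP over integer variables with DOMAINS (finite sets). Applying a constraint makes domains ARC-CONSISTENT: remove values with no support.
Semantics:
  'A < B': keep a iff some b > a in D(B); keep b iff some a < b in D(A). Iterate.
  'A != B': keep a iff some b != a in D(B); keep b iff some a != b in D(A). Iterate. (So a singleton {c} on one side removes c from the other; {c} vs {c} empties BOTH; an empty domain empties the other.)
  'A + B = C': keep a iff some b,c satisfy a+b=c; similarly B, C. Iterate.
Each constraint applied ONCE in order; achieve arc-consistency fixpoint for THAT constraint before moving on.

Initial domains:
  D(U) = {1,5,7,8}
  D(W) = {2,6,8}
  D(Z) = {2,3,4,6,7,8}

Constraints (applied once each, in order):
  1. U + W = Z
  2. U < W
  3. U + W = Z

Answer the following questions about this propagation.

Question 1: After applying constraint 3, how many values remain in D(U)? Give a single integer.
Answer: 2

Derivation:
Constraint 1 (U + W = Z) on D(U)={1,5,7,8} D(W)={2,6,8} D(Z)={2,3,4,6,7,8}: U {1,5,7,8}->{1,5}; W {2,6,8}->{2,6}; Z {2,3,4,6,7,8}->{3,7}
Constraint 2 (U < W) on D(U)={1,5} D(W)={2,6}: no change
Constraint 3 (U + W = Z) on D(U)={1,5} D(W)={2,6} D(Z)={3,7}: no change
So after constraint 3: D(U)={1,5}, size = 2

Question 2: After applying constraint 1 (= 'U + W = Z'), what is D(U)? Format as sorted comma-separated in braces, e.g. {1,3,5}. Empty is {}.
Answer: {1,5}

Derivation:
Constraint 1 (U + W = Z) on D(U)={1,5,7,8} D(W)={2,6,8} D(Z)={2,3,4,6,7,8}: U {1,5,7,8}->{1,5}; W {2,6,8}->{2,6}; Z {2,3,4,6,7,8}->{3,7}
So after constraint 1: D(U) = {1,5}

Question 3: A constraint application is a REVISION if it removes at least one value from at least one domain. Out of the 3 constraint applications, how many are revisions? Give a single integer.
Constraint 1 (U + W = Z) on D(U)={1,5,7,8} D(W)={2,6,8} D(Z)={2,3,4,6,7,8}: U {1,5,7,8}->{1,5}; W {2,6,8}->{2,6}; Z {2,3,4,6,7,8}->{3,7} => REVISION
Constraint 2 (U < W) on D(U)={1,5} D(W)={2,6}: no change => not a revision
Constraint 3 (U + W = Z) on D(U)={1,5} D(W)={2,6} D(Z)={3,7}: no change => not a revision
Total revisions = 1

Answer: 1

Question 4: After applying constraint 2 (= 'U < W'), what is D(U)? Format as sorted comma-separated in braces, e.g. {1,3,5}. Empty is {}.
Constraint 1 (U + W = Z) on D(U)={1,5,7,8} D(W)={2,6,8} D(Z)={2,3,4,6,7,8}: U {1,5,7,8}->{1,5}; W {2,6,8}->{2,6}; Z {2,3,4,6,7,8}->{3,7}
Constraint 2 (U < W) on D(U)={1,5} D(W)={2,6}: no change
So after constraint 2: D(U) = {1,5}

Answer: {1,5}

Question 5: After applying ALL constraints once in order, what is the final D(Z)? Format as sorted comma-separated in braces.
Answer: {3,7}

Derivation:
Constraint 1 (U + W = Z) on D(U)={1,5,7,8} D(W)={2,6,8} D(Z)={2,3,4,6,7,8}: U {1,5,7,8}->{1,5}; W {2,6,8}->{2,6}; Z {2,3,4,6,7,8}->{3,7}
Constraint 2 (U < W) on D(U)={1,5} D(W)={2,6}: no change
Constraint 3 (U + W = Z) on D(U)={1,5} D(W)={2,6} D(Z)={3,7}: no change
So after all 3 constraints: D(Z) = {3,7}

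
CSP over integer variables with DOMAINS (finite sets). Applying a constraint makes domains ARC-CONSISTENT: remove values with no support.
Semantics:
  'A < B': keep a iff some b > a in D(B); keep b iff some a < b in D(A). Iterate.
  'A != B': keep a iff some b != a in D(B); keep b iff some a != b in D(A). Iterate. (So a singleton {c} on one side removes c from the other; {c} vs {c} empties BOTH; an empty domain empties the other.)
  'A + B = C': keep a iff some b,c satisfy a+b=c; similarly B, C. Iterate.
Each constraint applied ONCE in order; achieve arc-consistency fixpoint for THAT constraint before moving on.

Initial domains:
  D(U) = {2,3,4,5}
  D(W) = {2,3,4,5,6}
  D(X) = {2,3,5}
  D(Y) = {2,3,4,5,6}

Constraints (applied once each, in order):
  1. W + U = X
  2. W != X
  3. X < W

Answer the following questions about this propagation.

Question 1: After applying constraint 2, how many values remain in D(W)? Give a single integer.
Constraint 1 (W + U = X) on D(W)={2,3,4,5,6} D(U)={2,3,4,5} D(X)={2,3,5}: W {2,3,4,5,6}->{2,3}; U {2,3,4,5}->{2,3}; X {2,3,5}->{5}
Constraint 2 (W != X) on D(W)={2,3} D(X)={5}: no change
So after constraint 2: D(W)={2,3}, size = 2

Answer: 2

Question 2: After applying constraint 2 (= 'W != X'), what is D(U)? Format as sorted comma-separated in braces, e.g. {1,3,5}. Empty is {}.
Answer: {2,3}

Derivation:
Constraint 1 (W + U = X) on D(W)={2,3,4,5,6} D(U)={2,3,4,5} D(X)={2,3,5}: W {2,3,4,5,6}->{2,3}; U {2,3,4,5}->{2,3}; X {2,3,5}->{5}
Constraint 2 (W != X) on D(W)={2,3} D(X)={5}: no change
So after constraint 2: D(U) = {2,3}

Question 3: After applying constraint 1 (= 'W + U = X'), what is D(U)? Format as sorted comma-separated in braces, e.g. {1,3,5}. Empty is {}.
Answer: {2,3}

Derivation:
Constraint 1 (W + U = X) on D(W)={2,3,4,5,6} D(U)={2,3,4,5} D(X)={2,3,5}: W {2,3,4,5,6}->{2,3}; U {2,3,4,5}->{2,3}; X {2,3,5}->{5}
So after constraint 1: D(U) = {2,3}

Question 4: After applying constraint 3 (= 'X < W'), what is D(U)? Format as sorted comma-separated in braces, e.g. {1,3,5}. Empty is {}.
Constraint 1 (W + U = X) on D(W)={2,3,4,5,6} D(U)={2,3,4,5} D(X)={2,3,5}: W {2,3,4,5,6}->{2,3}; U {2,3,4,5}->{2,3}; X {2,3,5}->{5}
Constraint 2 (W != X) on D(W)={2,3} D(X)={5}: no change
Constraint 3 (X < W) on D(X)={5} D(W)={2,3}: X {5}->{}; W {2,3}->{}
So after constraint 3: D(U) = {2,3}

Answer: {2,3}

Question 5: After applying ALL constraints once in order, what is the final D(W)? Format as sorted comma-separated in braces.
Constraint 1 (W + U = X) on D(W)={2,3,4,5,6} D(U)={2,3,4,5} D(X)={2,3,5}: W {2,3,4,5,6}->{2,3}; U {2,3,4,5}->{2,3}; X {2,3,5}->{5}
Constraint 2 (W != X) on D(W)={2,3} D(X)={5}: no change
Constraint 3 (X < W) on D(X)={5} D(W)={2,3}: X {5}->{}; W {2,3}->{}
So after all 3 constraints: D(W) = {}

Answer: {}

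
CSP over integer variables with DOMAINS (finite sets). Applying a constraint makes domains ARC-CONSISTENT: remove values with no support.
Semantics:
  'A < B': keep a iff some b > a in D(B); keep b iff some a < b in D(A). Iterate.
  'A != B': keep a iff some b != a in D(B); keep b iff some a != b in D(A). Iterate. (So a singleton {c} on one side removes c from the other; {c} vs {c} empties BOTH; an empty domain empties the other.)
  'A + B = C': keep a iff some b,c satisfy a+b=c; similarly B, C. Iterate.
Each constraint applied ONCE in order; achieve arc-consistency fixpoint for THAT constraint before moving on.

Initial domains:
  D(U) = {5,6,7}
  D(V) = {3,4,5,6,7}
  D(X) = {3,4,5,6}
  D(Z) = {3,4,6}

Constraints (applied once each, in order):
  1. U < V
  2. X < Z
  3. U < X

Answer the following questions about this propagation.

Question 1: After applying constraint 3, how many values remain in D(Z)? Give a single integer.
Constraint 1 (U < V) on D(U)={5,6,7} D(V)={3,4,5,6,7}: U {5,6,7}->{5,6}; V {3,4,5,6,7}->{6,7}
Constraint 2 (X < Z) on D(X)={3,4,5,6} D(Z)={3,4,6}: X {3,4,5,6}->{3,4,5}; Z {3,4,6}->{4,6}
Constraint 3 (U < X) on D(U)={5,6} D(X)={3,4,5}: U {5,6}->{}; X {3,4,5}->{}
So after constraint 3: D(Z)={4,6}, size = 2

Answer: 2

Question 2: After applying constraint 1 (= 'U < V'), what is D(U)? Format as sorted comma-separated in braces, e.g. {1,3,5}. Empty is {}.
Answer: {5,6}

Derivation:
Constraint 1 (U < V) on D(U)={5,6,7} D(V)={3,4,5,6,7}: U {5,6,7}->{5,6}; V {3,4,5,6,7}->{6,7}
So after constraint 1: D(U) = {5,6}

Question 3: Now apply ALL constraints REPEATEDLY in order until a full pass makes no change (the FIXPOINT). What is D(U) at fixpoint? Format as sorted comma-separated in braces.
pass 0 (initial): D(U)={5,6,7}
pass 1: U {5,6,7}->{}; V {3,4,5,6,7}->{6,7}; X {3,4,5,6}->{}; Z {3,4,6}->{4,6}
pass 2: V {6,7}->{}; Z {4,6}->{}
pass 3: no change
Fixpoint after 3 passes: D(U) = {}

Answer: {}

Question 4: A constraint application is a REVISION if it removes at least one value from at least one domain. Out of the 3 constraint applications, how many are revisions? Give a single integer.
Constraint 1 (U < V) on D(U)={5,6,7} D(V)={3,4,5,6,7}: U {5,6,7}->{5,6}; V {3,4,5,6,7}->{6,7} => REVISION
Constraint 2 (X < Z) on D(X)={3,4,5,6} D(Z)={3,4,6}: X {3,4,5,6}->{3,4,5}; Z {3,4,6}->{4,6} => REVISION
Constraint 3 (U < X) on D(U)={5,6} D(X)={3,4,5}: U {5,6}->{}; X {3,4,5}->{} => REVISION
Total revisions = 3

Answer: 3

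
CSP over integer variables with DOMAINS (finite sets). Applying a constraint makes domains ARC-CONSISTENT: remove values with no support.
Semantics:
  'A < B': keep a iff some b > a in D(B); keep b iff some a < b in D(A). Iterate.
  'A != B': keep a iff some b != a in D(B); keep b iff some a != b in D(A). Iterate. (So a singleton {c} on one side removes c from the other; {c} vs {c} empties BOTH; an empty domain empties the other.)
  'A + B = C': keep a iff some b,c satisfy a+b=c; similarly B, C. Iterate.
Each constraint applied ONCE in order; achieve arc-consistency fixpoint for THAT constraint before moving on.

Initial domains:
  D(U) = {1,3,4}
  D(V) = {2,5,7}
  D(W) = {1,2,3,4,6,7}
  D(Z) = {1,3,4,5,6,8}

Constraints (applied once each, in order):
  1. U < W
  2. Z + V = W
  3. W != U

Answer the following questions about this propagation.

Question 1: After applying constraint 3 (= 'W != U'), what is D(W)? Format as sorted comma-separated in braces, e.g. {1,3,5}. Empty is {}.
Constraint 1 (U < W) on D(U)={1,3,4} D(W)={1,2,3,4,6,7}: W {1,2,3,4,6,7}->{2,3,4,6,7}
Constraint 2 (Z + V = W) on D(Z)={1,3,4,5,6,8} D(V)={2,5,7} D(W)={2,3,4,6,7}: Z {1,3,4,5,6,8}->{1,4,5}; V {2,5,7}->{2,5}; W {2,3,4,6,7}->{3,6,7}
Constraint 3 (W != U) on D(W)={3,6,7} D(U)={1,3,4}: no change
So after constraint 3: D(W) = {3,6,7}

Answer: {3,6,7}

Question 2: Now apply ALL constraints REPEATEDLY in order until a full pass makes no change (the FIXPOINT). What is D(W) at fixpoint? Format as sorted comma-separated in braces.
pass 0 (initial): D(W)={1,2,3,4,6,7}
pass 1: V {2,5,7}->{2,5}; W {1,2,3,4,6,7}->{3,6,7}; Z {1,3,4,5,6,8}->{1,4,5}
pass 2: no change
Fixpoint after 2 passes: D(W) = {3,6,7}

Answer: {3,6,7}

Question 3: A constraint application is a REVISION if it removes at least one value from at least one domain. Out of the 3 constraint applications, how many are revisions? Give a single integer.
Answer: 2

Derivation:
Constraint 1 (U < W) on D(U)={1,3,4} D(W)={1,2,3,4,6,7}: W {1,2,3,4,6,7}->{2,3,4,6,7} => REVISION
Constraint 2 (Z + V = W) on D(Z)={1,3,4,5,6,8} D(V)={2,5,7} D(W)={2,3,4,6,7}: Z {1,3,4,5,6,8}->{1,4,5}; V {2,5,7}->{2,5}; W {2,3,4,6,7}->{3,6,7} => REVISION
Constraint 3 (W != U) on D(W)={3,6,7} D(U)={1,3,4}: no change => not a revision
Total revisions = 2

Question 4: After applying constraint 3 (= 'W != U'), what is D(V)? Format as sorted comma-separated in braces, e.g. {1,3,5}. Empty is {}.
Answer: {2,5}

Derivation:
Constraint 1 (U < W) on D(U)={1,3,4} D(W)={1,2,3,4,6,7}: W {1,2,3,4,6,7}->{2,3,4,6,7}
Constraint 2 (Z + V = W) on D(Z)={1,3,4,5,6,8} D(V)={2,5,7} D(W)={2,3,4,6,7}: Z {1,3,4,5,6,8}->{1,4,5}; V {2,5,7}->{2,5}; W {2,3,4,6,7}->{3,6,7}
Constraint 3 (W != U) on D(W)={3,6,7} D(U)={1,3,4}: no change
So after constraint 3: D(V) = {2,5}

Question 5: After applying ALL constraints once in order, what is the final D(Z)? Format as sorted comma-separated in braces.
Answer: {1,4,5}

Derivation:
Constraint 1 (U < W) on D(U)={1,3,4} D(W)={1,2,3,4,6,7}: W {1,2,3,4,6,7}->{2,3,4,6,7}
Constraint 2 (Z + V = W) on D(Z)={1,3,4,5,6,8} D(V)={2,5,7} D(W)={2,3,4,6,7}: Z {1,3,4,5,6,8}->{1,4,5}; V {2,5,7}->{2,5}; W {2,3,4,6,7}->{3,6,7}
Constraint 3 (W != U) on D(W)={3,6,7} D(U)={1,3,4}: no change
So after all 3 constraints: D(Z) = {1,4,5}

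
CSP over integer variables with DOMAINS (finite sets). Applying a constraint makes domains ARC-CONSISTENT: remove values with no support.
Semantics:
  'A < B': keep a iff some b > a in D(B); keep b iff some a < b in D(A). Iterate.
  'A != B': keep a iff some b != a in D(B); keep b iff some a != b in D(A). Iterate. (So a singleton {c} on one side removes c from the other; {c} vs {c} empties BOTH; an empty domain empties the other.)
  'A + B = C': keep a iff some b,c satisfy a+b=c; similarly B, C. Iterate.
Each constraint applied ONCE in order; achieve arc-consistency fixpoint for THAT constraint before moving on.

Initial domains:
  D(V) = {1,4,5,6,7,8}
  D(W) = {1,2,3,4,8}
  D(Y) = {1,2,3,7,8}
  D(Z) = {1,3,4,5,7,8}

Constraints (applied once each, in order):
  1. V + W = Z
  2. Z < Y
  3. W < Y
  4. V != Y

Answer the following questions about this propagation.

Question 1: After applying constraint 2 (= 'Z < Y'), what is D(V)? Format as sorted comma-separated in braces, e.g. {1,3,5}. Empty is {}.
Constraint 1 (V + W = Z) on D(V)={1,4,5,6,7,8} D(W)={1,2,3,4,8} D(Z)={1,3,4,5,7,8}: V {1,4,5,6,7,8}->{1,4,5,6,7}; W {1,2,3,4,8}->{1,2,3,4}; Z {1,3,4,5,7,8}->{3,4,5,7,8}
Constraint 2 (Z < Y) on D(Z)={3,4,5,7,8} D(Y)={1,2,3,7,8}: Z {3,4,5,7,8}->{3,4,5,7}; Y {1,2,3,7,8}->{7,8}
So after constraint 2: D(V) = {1,4,5,6,7}

Answer: {1,4,5,6,7}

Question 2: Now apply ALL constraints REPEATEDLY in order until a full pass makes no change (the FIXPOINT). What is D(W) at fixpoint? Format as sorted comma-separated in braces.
Answer: {1,2,3,4}

Derivation:
pass 0 (initial): D(W)={1,2,3,4,8}
pass 1: V {1,4,5,6,7,8}->{1,4,5,6,7}; W {1,2,3,4,8}->{1,2,3,4}; Y {1,2,3,7,8}->{7,8}; Z {1,3,4,5,7,8}->{3,4,5,7}
pass 2: V {1,4,5,6,7}->{1,4,5,6}
pass 3: no change
Fixpoint after 3 passes: D(W) = {1,2,3,4}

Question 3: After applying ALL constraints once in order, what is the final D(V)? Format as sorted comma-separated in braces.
Constraint 1 (V + W = Z) on D(V)={1,4,5,6,7,8} D(W)={1,2,3,4,8} D(Z)={1,3,4,5,7,8}: V {1,4,5,6,7,8}->{1,4,5,6,7}; W {1,2,3,4,8}->{1,2,3,4}; Z {1,3,4,5,7,8}->{3,4,5,7,8}
Constraint 2 (Z < Y) on D(Z)={3,4,5,7,8} D(Y)={1,2,3,7,8}: Z {3,4,5,7,8}->{3,4,5,7}; Y {1,2,3,7,8}->{7,8}
Constraint 3 (W < Y) on D(W)={1,2,3,4} D(Y)={7,8}: no change
Constraint 4 (V != Y) on D(V)={1,4,5,6,7} D(Y)={7,8}: no change
So after all 4 constraints: D(V) = {1,4,5,6,7}

Answer: {1,4,5,6,7}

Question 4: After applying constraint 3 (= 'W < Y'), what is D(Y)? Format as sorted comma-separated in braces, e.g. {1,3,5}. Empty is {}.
Constraint 1 (V + W = Z) on D(V)={1,4,5,6,7,8} D(W)={1,2,3,4,8} D(Z)={1,3,4,5,7,8}: V {1,4,5,6,7,8}->{1,4,5,6,7}; W {1,2,3,4,8}->{1,2,3,4}; Z {1,3,4,5,7,8}->{3,4,5,7,8}
Constraint 2 (Z < Y) on D(Z)={3,4,5,7,8} D(Y)={1,2,3,7,8}: Z {3,4,5,7,8}->{3,4,5,7}; Y {1,2,3,7,8}->{7,8}
Constraint 3 (W < Y) on D(W)={1,2,3,4} D(Y)={7,8}: no change
So after constraint 3: D(Y) = {7,8}

Answer: {7,8}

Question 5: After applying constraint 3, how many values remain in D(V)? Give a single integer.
Constraint 1 (V + W = Z) on D(V)={1,4,5,6,7,8} D(W)={1,2,3,4,8} D(Z)={1,3,4,5,7,8}: V {1,4,5,6,7,8}->{1,4,5,6,7}; W {1,2,3,4,8}->{1,2,3,4}; Z {1,3,4,5,7,8}->{3,4,5,7,8}
Constraint 2 (Z < Y) on D(Z)={3,4,5,7,8} D(Y)={1,2,3,7,8}: Z {3,4,5,7,8}->{3,4,5,7}; Y {1,2,3,7,8}->{7,8}
Constraint 3 (W < Y) on D(W)={1,2,3,4} D(Y)={7,8}: no change
So after constraint 3: D(V)={1,4,5,6,7}, size = 5

Answer: 5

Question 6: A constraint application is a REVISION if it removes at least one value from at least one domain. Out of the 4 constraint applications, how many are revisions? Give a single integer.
Constraint 1 (V + W = Z) on D(V)={1,4,5,6,7,8} D(W)={1,2,3,4,8} D(Z)={1,3,4,5,7,8}: V {1,4,5,6,7,8}->{1,4,5,6,7}; W {1,2,3,4,8}->{1,2,3,4}; Z {1,3,4,5,7,8}->{3,4,5,7,8} => REVISION
Constraint 2 (Z < Y) on D(Z)={3,4,5,7,8} D(Y)={1,2,3,7,8}: Z {3,4,5,7,8}->{3,4,5,7}; Y {1,2,3,7,8}->{7,8} => REVISION
Constraint 3 (W < Y) on D(W)={1,2,3,4} D(Y)={7,8}: no change => not a revision
Constraint 4 (V != Y) on D(V)={1,4,5,6,7} D(Y)={7,8}: no change => not a revision
Total revisions = 2

Answer: 2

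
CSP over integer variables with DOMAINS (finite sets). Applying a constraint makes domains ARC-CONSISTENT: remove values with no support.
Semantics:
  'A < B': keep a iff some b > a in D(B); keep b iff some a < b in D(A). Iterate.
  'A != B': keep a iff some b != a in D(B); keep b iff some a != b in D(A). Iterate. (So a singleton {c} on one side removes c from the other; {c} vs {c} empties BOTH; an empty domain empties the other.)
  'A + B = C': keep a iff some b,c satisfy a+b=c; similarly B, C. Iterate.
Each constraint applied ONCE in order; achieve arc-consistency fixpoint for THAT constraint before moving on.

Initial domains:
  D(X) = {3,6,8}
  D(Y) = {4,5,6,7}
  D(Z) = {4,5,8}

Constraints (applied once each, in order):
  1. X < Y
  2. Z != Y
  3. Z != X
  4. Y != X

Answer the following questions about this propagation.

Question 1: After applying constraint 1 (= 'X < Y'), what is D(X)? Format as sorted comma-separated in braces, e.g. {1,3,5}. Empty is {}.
Answer: {3,6}

Derivation:
Constraint 1 (X < Y) on D(X)={3,6,8} D(Y)={4,5,6,7}: X {3,6,8}->{3,6}
So after constraint 1: D(X) = {3,6}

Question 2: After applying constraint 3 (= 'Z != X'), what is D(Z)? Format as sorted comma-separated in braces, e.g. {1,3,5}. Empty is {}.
Answer: {4,5,8}

Derivation:
Constraint 1 (X < Y) on D(X)={3,6,8} D(Y)={4,5,6,7}: X {3,6,8}->{3,6}
Constraint 2 (Z != Y) on D(Z)={4,5,8} D(Y)={4,5,6,7}: no change
Constraint 3 (Z != X) on D(Z)={4,5,8} D(X)={3,6}: no change
So after constraint 3: D(Z) = {4,5,8}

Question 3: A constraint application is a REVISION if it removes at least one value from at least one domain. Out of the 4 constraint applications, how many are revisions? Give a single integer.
Answer: 1

Derivation:
Constraint 1 (X < Y) on D(X)={3,6,8} D(Y)={4,5,6,7}: X {3,6,8}->{3,6} => REVISION
Constraint 2 (Z != Y) on D(Z)={4,5,8} D(Y)={4,5,6,7}: no change => not a revision
Constraint 3 (Z != X) on D(Z)={4,5,8} D(X)={3,6}: no change => not a revision
Constraint 4 (Y != X) on D(Y)={4,5,6,7} D(X)={3,6}: no change => not a revision
Total revisions = 1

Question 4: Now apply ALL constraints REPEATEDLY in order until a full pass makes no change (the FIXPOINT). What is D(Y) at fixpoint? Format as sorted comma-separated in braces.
Answer: {4,5,6,7}

Derivation:
pass 0 (initial): D(Y)={4,5,6,7}
pass 1: X {3,6,8}->{3,6}
pass 2: no change
Fixpoint after 2 passes: D(Y) = {4,5,6,7}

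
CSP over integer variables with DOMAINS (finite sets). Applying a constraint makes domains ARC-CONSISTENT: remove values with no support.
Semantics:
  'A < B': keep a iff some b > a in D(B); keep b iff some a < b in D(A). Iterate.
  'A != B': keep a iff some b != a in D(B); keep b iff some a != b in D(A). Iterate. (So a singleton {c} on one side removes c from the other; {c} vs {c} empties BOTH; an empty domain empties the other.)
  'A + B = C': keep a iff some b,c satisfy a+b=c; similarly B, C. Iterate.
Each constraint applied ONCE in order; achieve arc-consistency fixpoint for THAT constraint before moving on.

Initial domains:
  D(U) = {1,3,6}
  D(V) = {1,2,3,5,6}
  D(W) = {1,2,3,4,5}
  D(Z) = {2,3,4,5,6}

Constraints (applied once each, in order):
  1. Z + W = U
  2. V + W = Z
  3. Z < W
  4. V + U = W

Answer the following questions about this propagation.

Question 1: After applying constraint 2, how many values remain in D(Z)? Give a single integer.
Answer: 4

Derivation:
Constraint 1 (Z + W = U) on D(Z)={2,3,4,5,6} D(W)={1,2,3,4,5} D(U)={1,3,6}: Z {2,3,4,5,6}->{2,3,4,5}; W {1,2,3,4,5}->{1,2,3,4}; U {1,3,6}->{3,6}
Constraint 2 (V + W = Z) on D(V)={1,2,3,5,6} D(W)={1,2,3,4} D(Z)={2,3,4,5}: V {1,2,3,5,6}->{1,2,3}
So after constraint 2: D(Z)={2,3,4,5}, size = 4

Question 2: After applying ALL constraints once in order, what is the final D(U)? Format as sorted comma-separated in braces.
Answer: {3}

Derivation:
Constraint 1 (Z + W = U) on D(Z)={2,3,4,5,6} D(W)={1,2,3,4,5} D(U)={1,3,6}: Z {2,3,4,5,6}->{2,3,4,5}; W {1,2,3,4,5}->{1,2,3,4}; U {1,3,6}->{3,6}
Constraint 2 (V + W = Z) on D(V)={1,2,3,5,6} D(W)={1,2,3,4} D(Z)={2,3,4,5}: V {1,2,3,5,6}->{1,2,3}
Constraint 3 (Z < W) on D(Z)={2,3,4,5} D(W)={1,2,3,4}: Z {2,3,4,5}->{2,3}; W {1,2,3,4}->{3,4}
Constraint 4 (V + U = W) on D(V)={1,2,3} D(U)={3,6} D(W)={3,4}: V {1,2,3}->{1}; U {3,6}->{3}; W {3,4}->{4}
So after all 4 constraints: D(U) = {3}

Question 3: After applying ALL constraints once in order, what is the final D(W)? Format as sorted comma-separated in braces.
Constraint 1 (Z + W = U) on D(Z)={2,3,4,5,6} D(W)={1,2,3,4,5} D(U)={1,3,6}: Z {2,3,4,5,6}->{2,3,4,5}; W {1,2,3,4,5}->{1,2,3,4}; U {1,3,6}->{3,6}
Constraint 2 (V + W = Z) on D(V)={1,2,3,5,6} D(W)={1,2,3,4} D(Z)={2,3,4,5}: V {1,2,3,5,6}->{1,2,3}
Constraint 3 (Z < W) on D(Z)={2,3,4,5} D(W)={1,2,3,4}: Z {2,3,4,5}->{2,3}; W {1,2,3,4}->{3,4}
Constraint 4 (V + U = W) on D(V)={1,2,3} D(U)={3,6} D(W)={3,4}: V {1,2,3}->{1}; U {3,6}->{3}; W {3,4}->{4}
So after all 4 constraints: D(W) = {4}

Answer: {4}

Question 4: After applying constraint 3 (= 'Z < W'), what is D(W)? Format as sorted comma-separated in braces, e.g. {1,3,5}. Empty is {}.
Constraint 1 (Z + W = U) on D(Z)={2,3,4,5,6} D(W)={1,2,3,4,5} D(U)={1,3,6}: Z {2,3,4,5,6}->{2,3,4,5}; W {1,2,3,4,5}->{1,2,3,4}; U {1,3,6}->{3,6}
Constraint 2 (V + W = Z) on D(V)={1,2,3,5,6} D(W)={1,2,3,4} D(Z)={2,3,4,5}: V {1,2,3,5,6}->{1,2,3}
Constraint 3 (Z < W) on D(Z)={2,3,4,5} D(W)={1,2,3,4}: Z {2,3,4,5}->{2,3}; W {1,2,3,4}->{3,4}
So after constraint 3: D(W) = {3,4}

Answer: {3,4}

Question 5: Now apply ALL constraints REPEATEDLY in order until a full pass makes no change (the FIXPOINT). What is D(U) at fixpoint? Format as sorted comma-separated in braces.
pass 0 (initial): D(U)={1,3,6}
pass 1: U {1,3,6}->{3}; V {1,2,3,5,6}->{1}; W {1,2,3,4,5}->{4}; Z {2,3,4,5,6}->{2,3}
pass 2: U {3}->{}; V {1}->{}; W {4}->{}; Z {2,3}->{}
pass 3: no change
Fixpoint after 3 passes: D(U) = {}

Answer: {}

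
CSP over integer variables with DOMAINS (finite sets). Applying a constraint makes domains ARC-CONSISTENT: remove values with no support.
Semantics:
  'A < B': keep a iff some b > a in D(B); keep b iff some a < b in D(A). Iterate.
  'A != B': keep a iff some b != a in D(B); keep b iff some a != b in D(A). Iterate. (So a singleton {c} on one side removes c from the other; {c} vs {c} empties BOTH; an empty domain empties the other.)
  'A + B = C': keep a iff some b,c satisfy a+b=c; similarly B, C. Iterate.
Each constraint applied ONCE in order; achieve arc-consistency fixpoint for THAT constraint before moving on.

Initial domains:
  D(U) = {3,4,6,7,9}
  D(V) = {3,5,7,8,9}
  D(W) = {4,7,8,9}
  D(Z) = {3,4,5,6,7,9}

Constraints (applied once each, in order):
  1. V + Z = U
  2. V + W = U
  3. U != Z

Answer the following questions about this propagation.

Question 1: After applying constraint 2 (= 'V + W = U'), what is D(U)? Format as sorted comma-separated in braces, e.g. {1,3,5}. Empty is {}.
Constraint 1 (V + Z = U) on D(V)={3,5,7,8,9} D(Z)={3,4,5,6,7,9} D(U)={3,4,6,7,9}: V {3,5,7,8,9}->{3,5}; Z {3,4,5,6,7,9}->{3,4,6}; U {3,4,6,7,9}->{6,7,9}
Constraint 2 (V + W = U) on D(V)={3,5} D(W)={4,7,8,9} D(U)={6,7,9}: W {4,7,8,9}->{4}; U {6,7,9}->{7,9}
So after constraint 2: D(U) = {7,9}

Answer: {7,9}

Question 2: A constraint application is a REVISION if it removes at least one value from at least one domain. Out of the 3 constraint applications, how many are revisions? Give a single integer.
Constraint 1 (V + Z = U) on D(V)={3,5,7,8,9} D(Z)={3,4,5,6,7,9} D(U)={3,4,6,7,9}: V {3,5,7,8,9}->{3,5}; Z {3,4,5,6,7,9}->{3,4,6}; U {3,4,6,7,9}->{6,7,9} => REVISION
Constraint 2 (V + W = U) on D(V)={3,5} D(W)={4,7,8,9} D(U)={6,7,9}: W {4,7,8,9}->{4}; U {6,7,9}->{7,9} => REVISION
Constraint 3 (U != Z) on D(U)={7,9} D(Z)={3,4,6}: no change => not a revision
Total revisions = 2

Answer: 2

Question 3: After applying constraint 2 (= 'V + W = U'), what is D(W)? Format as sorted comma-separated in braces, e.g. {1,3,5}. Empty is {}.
Constraint 1 (V + Z = U) on D(V)={3,5,7,8,9} D(Z)={3,4,5,6,7,9} D(U)={3,4,6,7,9}: V {3,5,7,8,9}->{3,5}; Z {3,4,5,6,7,9}->{3,4,6}; U {3,4,6,7,9}->{6,7,9}
Constraint 2 (V + W = U) on D(V)={3,5} D(W)={4,7,8,9} D(U)={6,7,9}: W {4,7,8,9}->{4}; U {6,7,9}->{7,9}
So after constraint 2: D(W) = {4}

Answer: {4}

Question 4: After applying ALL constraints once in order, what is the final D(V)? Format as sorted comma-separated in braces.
Constraint 1 (V + Z = U) on D(V)={3,5,7,8,9} D(Z)={3,4,5,6,7,9} D(U)={3,4,6,7,9}: V {3,5,7,8,9}->{3,5}; Z {3,4,5,6,7,9}->{3,4,6}; U {3,4,6,7,9}->{6,7,9}
Constraint 2 (V + W = U) on D(V)={3,5} D(W)={4,7,8,9} D(U)={6,7,9}: W {4,7,8,9}->{4}; U {6,7,9}->{7,9}
Constraint 3 (U != Z) on D(U)={7,9} D(Z)={3,4,6}: no change
So after all 3 constraints: D(V) = {3,5}

Answer: {3,5}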